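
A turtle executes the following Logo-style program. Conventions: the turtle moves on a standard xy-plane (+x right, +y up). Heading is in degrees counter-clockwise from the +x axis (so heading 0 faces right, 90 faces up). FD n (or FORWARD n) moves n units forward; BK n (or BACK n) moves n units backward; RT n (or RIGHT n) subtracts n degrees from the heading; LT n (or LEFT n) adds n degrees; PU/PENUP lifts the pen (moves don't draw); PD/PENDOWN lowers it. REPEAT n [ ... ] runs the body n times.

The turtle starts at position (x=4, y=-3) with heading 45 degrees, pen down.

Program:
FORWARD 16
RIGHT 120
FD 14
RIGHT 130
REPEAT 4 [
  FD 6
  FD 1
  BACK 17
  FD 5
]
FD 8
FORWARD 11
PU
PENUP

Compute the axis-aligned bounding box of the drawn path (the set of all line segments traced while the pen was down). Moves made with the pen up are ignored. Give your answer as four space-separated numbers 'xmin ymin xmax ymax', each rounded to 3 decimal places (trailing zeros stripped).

Executing turtle program step by step:
Start: pos=(4,-3), heading=45, pen down
FD 16: (4,-3) -> (15.314,8.314) [heading=45, draw]
RT 120: heading 45 -> 285
FD 14: (15.314,8.314) -> (18.937,-5.209) [heading=285, draw]
RT 130: heading 285 -> 155
REPEAT 4 [
  -- iteration 1/4 --
  FD 6: (18.937,-5.209) -> (13.499,-2.674) [heading=155, draw]
  FD 1: (13.499,-2.674) -> (12.593,-2.251) [heading=155, draw]
  BK 17: (12.593,-2.251) -> (28,-9.435) [heading=155, draw]
  FD 5: (28,-9.435) -> (23.469,-7.322) [heading=155, draw]
  -- iteration 2/4 --
  FD 6: (23.469,-7.322) -> (18.031,-4.787) [heading=155, draw]
  FD 1: (18.031,-4.787) -> (17.125,-4.364) [heading=155, draw]
  BK 17: (17.125,-4.364) -> (32.532,-11.549) [heading=155, draw]
  FD 5: (32.532,-11.549) -> (28,-9.435) [heading=155, draw]
  -- iteration 3/4 --
  FD 6: (28,-9.435) -> (22.562,-6.9) [heading=155, draw]
  FD 1: (22.562,-6.9) -> (21.656,-6.477) [heading=155, draw]
  BK 17: (21.656,-6.477) -> (37.063,-13.662) [heading=155, draw]
  FD 5: (37.063,-13.662) -> (32.532,-11.549) [heading=155, draw]
  -- iteration 4/4 --
  FD 6: (32.532,-11.549) -> (27.094,-9.013) [heading=155, draw]
  FD 1: (27.094,-9.013) -> (26.188,-8.59) [heading=155, draw]
  BK 17: (26.188,-8.59) -> (41.595,-15.775) [heading=155, draw]
  FD 5: (41.595,-15.775) -> (37.063,-13.662) [heading=155, draw]
]
FD 8: (37.063,-13.662) -> (29.813,-10.281) [heading=155, draw]
FD 11: (29.813,-10.281) -> (19.843,-5.632) [heading=155, draw]
PU: pen up
PU: pen up
Final: pos=(19.843,-5.632), heading=155, 20 segment(s) drawn

Segment endpoints: x in {4, 12.593, 13.499, 15.314, 17.125, 18.031, 18.937, 19.843, 21.656, 22.562, 23.469, 26.188, 27.094, 28, 29.813, 32.532, 37.063, 41.595}, y in {-15.775, -13.662, -13.662, -11.549, -10.281, -9.435, -9.435, -9.013, -8.59, -7.322, -6.9, -6.477, -5.632, -5.209, -4.787, -4.364, -3, -2.674, -2.251, 8.314}
xmin=4, ymin=-15.775, xmax=41.595, ymax=8.314

Answer: 4 -15.775 41.595 8.314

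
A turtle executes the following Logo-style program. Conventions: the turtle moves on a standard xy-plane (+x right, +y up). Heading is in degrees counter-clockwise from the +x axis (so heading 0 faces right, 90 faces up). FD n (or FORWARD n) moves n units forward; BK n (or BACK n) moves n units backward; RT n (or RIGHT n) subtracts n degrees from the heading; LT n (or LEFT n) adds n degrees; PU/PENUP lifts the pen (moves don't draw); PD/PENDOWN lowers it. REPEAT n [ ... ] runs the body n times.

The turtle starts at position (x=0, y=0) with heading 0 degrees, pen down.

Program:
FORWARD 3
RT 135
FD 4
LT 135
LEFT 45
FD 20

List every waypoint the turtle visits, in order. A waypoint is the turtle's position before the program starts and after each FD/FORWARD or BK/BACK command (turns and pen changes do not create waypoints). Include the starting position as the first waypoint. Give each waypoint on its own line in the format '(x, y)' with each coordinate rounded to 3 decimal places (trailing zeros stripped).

Answer: (0, 0)
(3, 0)
(0.172, -2.828)
(14.314, 11.314)

Derivation:
Executing turtle program step by step:
Start: pos=(0,0), heading=0, pen down
FD 3: (0,0) -> (3,0) [heading=0, draw]
RT 135: heading 0 -> 225
FD 4: (3,0) -> (0.172,-2.828) [heading=225, draw]
LT 135: heading 225 -> 0
LT 45: heading 0 -> 45
FD 20: (0.172,-2.828) -> (14.314,11.314) [heading=45, draw]
Final: pos=(14.314,11.314), heading=45, 3 segment(s) drawn
Waypoints (4 total):
(0, 0)
(3, 0)
(0.172, -2.828)
(14.314, 11.314)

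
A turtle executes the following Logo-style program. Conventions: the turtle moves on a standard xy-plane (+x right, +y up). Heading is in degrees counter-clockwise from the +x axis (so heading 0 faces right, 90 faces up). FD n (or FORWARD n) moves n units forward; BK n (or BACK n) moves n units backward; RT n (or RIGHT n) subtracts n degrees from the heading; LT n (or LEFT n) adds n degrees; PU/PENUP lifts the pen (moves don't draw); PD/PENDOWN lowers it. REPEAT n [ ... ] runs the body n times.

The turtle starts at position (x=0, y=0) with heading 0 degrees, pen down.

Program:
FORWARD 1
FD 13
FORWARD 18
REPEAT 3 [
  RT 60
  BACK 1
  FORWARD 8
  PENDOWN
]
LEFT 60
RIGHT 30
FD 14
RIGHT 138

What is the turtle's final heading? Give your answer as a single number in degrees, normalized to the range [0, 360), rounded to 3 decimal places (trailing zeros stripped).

Answer: 72

Derivation:
Executing turtle program step by step:
Start: pos=(0,0), heading=0, pen down
FD 1: (0,0) -> (1,0) [heading=0, draw]
FD 13: (1,0) -> (14,0) [heading=0, draw]
FD 18: (14,0) -> (32,0) [heading=0, draw]
REPEAT 3 [
  -- iteration 1/3 --
  RT 60: heading 0 -> 300
  BK 1: (32,0) -> (31.5,0.866) [heading=300, draw]
  FD 8: (31.5,0.866) -> (35.5,-6.062) [heading=300, draw]
  PD: pen down
  -- iteration 2/3 --
  RT 60: heading 300 -> 240
  BK 1: (35.5,-6.062) -> (36,-5.196) [heading=240, draw]
  FD 8: (36,-5.196) -> (32,-12.124) [heading=240, draw]
  PD: pen down
  -- iteration 3/3 --
  RT 60: heading 240 -> 180
  BK 1: (32,-12.124) -> (33,-12.124) [heading=180, draw]
  FD 8: (33,-12.124) -> (25,-12.124) [heading=180, draw]
  PD: pen down
]
LT 60: heading 180 -> 240
RT 30: heading 240 -> 210
FD 14: (25,-12.124) -> (12.876,-19.124) [heading=210, draw]
RT 138: heading 210 -> 72
Final: pos=(12.876,-19.124), heading=72, 10 segment(s) drawn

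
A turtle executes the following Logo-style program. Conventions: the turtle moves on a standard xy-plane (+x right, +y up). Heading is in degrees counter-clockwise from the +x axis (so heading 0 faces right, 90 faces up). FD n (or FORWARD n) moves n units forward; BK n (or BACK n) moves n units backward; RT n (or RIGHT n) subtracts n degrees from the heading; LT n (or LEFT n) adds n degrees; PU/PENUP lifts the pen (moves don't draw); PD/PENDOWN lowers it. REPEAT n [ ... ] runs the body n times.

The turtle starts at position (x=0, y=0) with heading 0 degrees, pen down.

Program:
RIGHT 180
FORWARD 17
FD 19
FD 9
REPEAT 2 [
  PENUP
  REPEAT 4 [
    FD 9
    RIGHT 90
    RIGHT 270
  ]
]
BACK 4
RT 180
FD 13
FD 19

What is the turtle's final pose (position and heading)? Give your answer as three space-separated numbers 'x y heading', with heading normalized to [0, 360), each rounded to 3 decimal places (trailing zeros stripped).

Executing turtle program step by step:
Start: pos=(0,0), heading=0, pen down
RT 180: heading 0 -> 180
FD 17: (0,0) -> (-17,0) [heading=180, draw]
FD 19: (-17,0) -> (-36,0) [heading=180, draw]
FD 9: (-36,0) -> (-45,0) [heading=180, draw]
REPEAT 2 [
  -- iteration 1/2 --
  PU: pen up
  REPEAT 4 [
    -- iteration 1/4 --
    FD 9: (-45,0) -> (-54,0) [heading=180, move]
    RT 90: heading 180 -> 90
    RT 270: heading 90 -> 180
    -- iteration 2/4 --
    FD 9: (-54,0) -> (-63,0) [heading=180, move]
    RT 90: heading 180 -> 90
    RT 270: heading 90 -> 180
    -- iteration 3/4 --
    FD 9: (-63,0) -> (-72,0) [heading=180, move]
    RT 90: heading 180 -> 90
    RT 270: heading 90 -> 180
    -- iteration 4/4 --
    FD 9: (-72,0) -> (-81,0) [heading=180, move]
    RT 90: heading 180 -> 90
    RT 270: heading 90 -> 180
  ]
  -- iteration 2/2 --
  PU: pen up
  REPEAT 4 [
    -- iteration 1/4 --
    FD 9: (-81,0) -> (-90,0) [heading=180, move]
    RT 90: heading 180 -> 90
    RT 270: heading 90 -> 180
    -- iteration 2/4 --
    FD 9: (-90,0) -> (-99,0) [heading=180, move]
    RT 90: heading 180 -> 90
    RT 270: heading 90 -> 180
    -- iteration 3/4 --
    FD 9: (-99,0) -> (-108,0) [heading=180, move]
    RT 90: heading 180 -> 90
    RT 270: heading 90 -> 180
    -- iteration 4/4 --
    FD 9: (-108,0) -> (-117,0) [heading=180, move]
    RT 90: heading 180 -> 90
    RT 270: heading 90 -> 180
  ]
]
BK 4: (-117,0) -> (-113,0) [heading=180, move]
RT 180: heading 180 -> 0
FD 13: (-113,0) -> (-100,0) [heading=0, move]
FD 19: (-100,0) -> (-81,0) [heading=0, move]
Final: pos=(-81,0), heading=0, 3 segment(s) drawn

Answer: -81 0 0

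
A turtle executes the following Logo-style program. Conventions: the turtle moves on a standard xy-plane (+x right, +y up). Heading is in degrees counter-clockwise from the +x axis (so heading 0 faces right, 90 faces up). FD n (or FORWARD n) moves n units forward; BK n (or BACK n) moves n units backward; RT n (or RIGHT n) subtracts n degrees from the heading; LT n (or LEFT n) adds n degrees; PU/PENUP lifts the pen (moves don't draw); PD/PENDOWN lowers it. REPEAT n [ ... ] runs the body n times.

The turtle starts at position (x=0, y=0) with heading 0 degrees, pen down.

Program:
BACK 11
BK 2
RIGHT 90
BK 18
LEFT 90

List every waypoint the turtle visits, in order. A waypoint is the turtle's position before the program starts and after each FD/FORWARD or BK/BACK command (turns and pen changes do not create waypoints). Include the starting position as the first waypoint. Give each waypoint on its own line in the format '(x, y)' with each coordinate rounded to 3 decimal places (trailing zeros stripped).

Answer: (0, 0)
(-11, 0)
(-13, 0)
(-13, 18)

Derivation:
Executing turtle program step by step:
Start: pos=(0,0), heading=0, pen down
BK 11: (0,0) -> (-11,0) [heading=0, draw]
BK 2: (-11,0) -> (-13,0) [heading=0, draw]
RT 90: heading 0 -> 270
BK 18: (-13,0) -> (-13,18) [heading=270, draw]
LT 90: heading 270 -> 0
Final: pos=(-13,18), heading=0, 3 segment(s) drawn
Waypoints (4 total):
(0, 0)
(-11, 0)
(-13, 0)
(-13, 18)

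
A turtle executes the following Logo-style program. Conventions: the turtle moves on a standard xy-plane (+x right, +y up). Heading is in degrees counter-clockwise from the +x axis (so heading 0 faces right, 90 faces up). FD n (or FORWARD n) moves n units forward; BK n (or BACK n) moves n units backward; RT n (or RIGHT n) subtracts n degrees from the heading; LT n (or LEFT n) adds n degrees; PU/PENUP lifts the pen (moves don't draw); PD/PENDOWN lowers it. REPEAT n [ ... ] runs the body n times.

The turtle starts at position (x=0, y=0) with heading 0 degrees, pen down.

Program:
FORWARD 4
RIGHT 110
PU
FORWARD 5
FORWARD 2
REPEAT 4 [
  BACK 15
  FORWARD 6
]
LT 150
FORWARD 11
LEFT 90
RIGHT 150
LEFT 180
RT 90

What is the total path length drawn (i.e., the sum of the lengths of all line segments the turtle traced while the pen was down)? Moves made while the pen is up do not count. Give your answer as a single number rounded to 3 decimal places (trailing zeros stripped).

Answer: 4

Derivation:
Executing turtle program step by step:
Start: pos=(0,0), heading=0, pen down
FD 4: (0,0) -> (4,0) [heading=0, draw]
RT 110: heading 0 -> 250
PU: pen up
FD 5: (4,0) -> (2.29,-4.698) [heading=250, move]
FD 2: (2.29,-4.698) -> (1.606,-6.578) [heading=250, move]
REPEAT 4 [
  -- iteration 1/4 --
  BK 15: (1.606,-6.578) -> (6.736,7.518) [heading=250, move]
  FD 6: (6.736,7.518) -> (4.684,1.879) [heading=250, move]
  -- iteration 2/4 --
  BK 15: (4.684,1.879) -> (9.814,15.975) [heading=250, move]
  FD 6: (9.814,15.975) -> (7.762,10.337) [heading=250, move]
  -- iteration 3/4 --
  BK 15: (7.762,10.337) -> (12.893,24.432) [heading=250, move]
  FD 6: (12.893,24.432) -> (10.84,18.794) [heading=250, move]
  -- iteration 4/4 --
  BK 15: (10.84,18.794) -> (15.971,32.889) [heading=250, move]
  FD 6: (15.971,32.889) -> (13.919,27.251) [heading=250, move]
]
LT 150: heading 250 -> 40
FD 11: (13.919,27.251) -> (22.345,34.322) [heading=40, move]
LT 90: heading 40 -> 130
RT 150: heading 130 -> 340
LT 180: heading 340 -> 160
RT 90: heading 160 -> 70
Final: pos=(22.345,34.322), heading=70, 1 segment(s) drawn

Segment lengths:
  seg 1: (0,0) -> (4,0), length = 4
Total = 4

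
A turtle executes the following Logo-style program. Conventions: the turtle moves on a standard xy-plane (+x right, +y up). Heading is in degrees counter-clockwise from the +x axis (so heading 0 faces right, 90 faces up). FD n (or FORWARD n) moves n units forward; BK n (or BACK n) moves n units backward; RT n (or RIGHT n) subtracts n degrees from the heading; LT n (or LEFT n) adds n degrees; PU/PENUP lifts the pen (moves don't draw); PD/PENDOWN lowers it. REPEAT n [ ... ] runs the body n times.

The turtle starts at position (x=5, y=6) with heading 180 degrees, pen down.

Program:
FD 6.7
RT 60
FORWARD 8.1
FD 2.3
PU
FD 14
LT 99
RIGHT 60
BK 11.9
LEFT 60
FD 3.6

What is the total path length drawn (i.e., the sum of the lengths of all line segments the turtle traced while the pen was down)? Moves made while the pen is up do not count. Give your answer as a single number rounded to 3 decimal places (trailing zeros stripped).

Executing turtle program step by step:
Start: pos=(5,6), heading=180, pen down
FD 6.7: (5,6) -> (-1.7,6) [heading=180, draw]
RT 60: heading 180 -> 120
FD 8.1: (-1.7,6) -> (-5.75,13.015) [heading=120, draw]
FD 2.3: (-5.75,13.015) -> (-6.9,15.007) [heading=120, draw]
PU: pen up
FD 14: (-6.9,15.007) -> (-13.9,27.131) [heading=120, move]
LT 99: heading 120 -> 219
RT 60: heading 219 -> 159
BK 11.9: (-13.9,27.131) -> (-2.79,22.866) [heading=159, move]
LT 60: heading 159 -> 219
FD 3.6: (-2.79,22.866) -> (-5.588,20.601) [heading=219, move]
Final: pos=(-5.588,20.601), heading=219, 3 segment(s) drawn

Segment lengths:
  seg 1: (5,6) -> (-1.7,6), length = 6.7
  seg 2: (-1.7,6) -> (-5.75,13.015), length = 8.1
  seg 3: (-5.75,13.015) -> (-6.9,15.007), length = 2.3
Total = 17.1

Answer: 17.1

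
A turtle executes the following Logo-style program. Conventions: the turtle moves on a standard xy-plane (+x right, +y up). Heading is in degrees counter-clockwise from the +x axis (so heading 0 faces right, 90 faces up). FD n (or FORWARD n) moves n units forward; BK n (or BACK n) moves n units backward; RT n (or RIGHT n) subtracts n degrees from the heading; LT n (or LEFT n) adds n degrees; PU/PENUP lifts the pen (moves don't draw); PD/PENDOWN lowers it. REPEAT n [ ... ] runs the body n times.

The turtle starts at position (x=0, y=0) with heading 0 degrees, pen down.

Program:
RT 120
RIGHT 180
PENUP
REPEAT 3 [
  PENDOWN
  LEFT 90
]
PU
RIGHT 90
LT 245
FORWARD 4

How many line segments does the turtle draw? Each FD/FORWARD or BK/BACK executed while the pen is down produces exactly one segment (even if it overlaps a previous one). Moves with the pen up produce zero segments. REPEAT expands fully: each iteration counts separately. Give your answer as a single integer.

Answer: 0

Derivation:
Executing turtle program step by step:
Start: pos=(0,0), heading=0, pen down
RT 120: heading 0 -> 240
RT 180: heading 240 -> 60
PU: pen up
REPEAT 3 [
  -- iteration 1/3 --
  PD: pen down
  LT 90: heading 60 -> 150
  -- iteration 2/3 --
  PD: pen down
  LT 90: heading 150 -> 240
  -- iteration 3/3 --
  PD: pen down
  LT 90: heading 240 -> 330
]
PU: pen up
RT 90: heading 330 -> 240
LT 245: heading 240 -> 125
FD 4: (0,0) -> (-2.294,3.277) [heading=125, move]
Final: pos=(-2.294,3.277), heading=125, 0 segment(s) drawn
Segments drawn: 0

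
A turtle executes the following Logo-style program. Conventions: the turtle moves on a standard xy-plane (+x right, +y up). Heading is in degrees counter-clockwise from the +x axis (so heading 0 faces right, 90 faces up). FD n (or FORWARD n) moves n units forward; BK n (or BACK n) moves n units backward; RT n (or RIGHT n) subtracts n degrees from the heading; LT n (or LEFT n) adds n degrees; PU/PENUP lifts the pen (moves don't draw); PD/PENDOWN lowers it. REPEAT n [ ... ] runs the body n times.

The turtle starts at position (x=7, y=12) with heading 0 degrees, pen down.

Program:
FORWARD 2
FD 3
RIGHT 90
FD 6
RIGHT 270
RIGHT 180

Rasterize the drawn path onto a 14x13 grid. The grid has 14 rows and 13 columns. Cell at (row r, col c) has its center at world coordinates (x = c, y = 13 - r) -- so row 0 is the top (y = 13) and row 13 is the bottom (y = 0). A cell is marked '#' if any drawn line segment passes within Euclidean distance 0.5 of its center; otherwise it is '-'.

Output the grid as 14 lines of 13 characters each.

Answer: -------------
-------######
------------#
------------#
------------#
------------#
------------#
------------#
-------------
-------------
-------------
-------------
-------------
-------------

Derivation:
Segment 0: (7,12) -> (9,12)
Segment 1: (9,12) -> (12,12)
Segment 2: (12,12) -> (12,6)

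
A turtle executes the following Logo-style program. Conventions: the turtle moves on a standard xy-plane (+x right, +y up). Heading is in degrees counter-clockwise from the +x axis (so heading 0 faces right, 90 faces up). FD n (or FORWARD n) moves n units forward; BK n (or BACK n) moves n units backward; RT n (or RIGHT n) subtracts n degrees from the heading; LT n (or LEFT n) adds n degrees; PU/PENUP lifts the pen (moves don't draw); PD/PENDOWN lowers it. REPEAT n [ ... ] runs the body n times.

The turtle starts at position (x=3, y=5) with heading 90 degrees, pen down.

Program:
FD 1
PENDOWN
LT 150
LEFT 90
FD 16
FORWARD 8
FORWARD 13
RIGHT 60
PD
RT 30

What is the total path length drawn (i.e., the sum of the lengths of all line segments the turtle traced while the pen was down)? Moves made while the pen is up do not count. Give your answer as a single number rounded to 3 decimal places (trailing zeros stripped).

Answer: 38

Derivation:
Executing turtle program step by step:
Start: pos=(3,5), heading=90, pen down
FD 1: (3,5) -> (3,6) [heading=90, draw]
PD: pen down
LT 150: heading 90 -> 240
LT 90: heading 240 -> 330
FD 16: (3,6) -> (16.856,-2) [heading=330, draw]
FD 8: (16.856,-2) -> (23.785,-6) [heading=330, draw]
FD 13: (23.785,-6) -> (35.043,-12.5) [heading=330, draw]
RT 60: heading 330 -> 270
PD: pen down
RT 30: heading 270 -> 240
Final: pos=(35.043,-12.5), heading=240, 4 segment(s) drawn

Segment lengths:
  seg 1: (3,5) -> (3,6), length = 1
  seg 2: (3,6) -> (16.856,-2), length = 16
  seg 3: (16.856,-2) -> (23.785,-6), length = 8
  seg 4: (23.785,-6) -> (35.043,-12.5), length = 13
Total = 38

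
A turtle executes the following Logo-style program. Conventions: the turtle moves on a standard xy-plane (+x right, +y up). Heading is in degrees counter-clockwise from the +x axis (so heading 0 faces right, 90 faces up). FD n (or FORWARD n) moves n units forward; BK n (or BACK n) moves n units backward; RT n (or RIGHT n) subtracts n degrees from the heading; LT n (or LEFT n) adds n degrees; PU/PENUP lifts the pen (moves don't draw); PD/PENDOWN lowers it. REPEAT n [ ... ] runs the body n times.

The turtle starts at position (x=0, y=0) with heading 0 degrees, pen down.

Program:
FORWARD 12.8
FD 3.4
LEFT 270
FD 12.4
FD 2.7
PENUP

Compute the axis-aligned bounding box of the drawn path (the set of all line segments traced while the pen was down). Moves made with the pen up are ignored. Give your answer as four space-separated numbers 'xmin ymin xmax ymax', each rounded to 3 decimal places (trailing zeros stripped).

Answer: 0 -15.1 16.2 0

Derivation:
Executing turtle program step by step:
Start: pos=(0,0), heading=0, pen down
FD 12.8: (0,0) -> (12.8,0) [heading=0, draw]
FD 3.4: (12.8,0) -> (16.2,0) [heading=0, draw]
LT 270: heading 0 -> 270
FD 12.4: (16.2,0) -> (16.2,-12.4) [heading=270, draw]
FD 2.7: (16.2,-12.4) -> (16.2,-15.1) [heading=270, draw]
PU: pen up
Final: pos=(16.2,-15.1), heading=270, 4 segment(s) drawn

Segment endpoints: x in {0, 12.8, 16.2, 16.2}, y in {-15.1, -12.4, 0}
xmin=0, ymin=-15.1, xmax=16.2, ymax=0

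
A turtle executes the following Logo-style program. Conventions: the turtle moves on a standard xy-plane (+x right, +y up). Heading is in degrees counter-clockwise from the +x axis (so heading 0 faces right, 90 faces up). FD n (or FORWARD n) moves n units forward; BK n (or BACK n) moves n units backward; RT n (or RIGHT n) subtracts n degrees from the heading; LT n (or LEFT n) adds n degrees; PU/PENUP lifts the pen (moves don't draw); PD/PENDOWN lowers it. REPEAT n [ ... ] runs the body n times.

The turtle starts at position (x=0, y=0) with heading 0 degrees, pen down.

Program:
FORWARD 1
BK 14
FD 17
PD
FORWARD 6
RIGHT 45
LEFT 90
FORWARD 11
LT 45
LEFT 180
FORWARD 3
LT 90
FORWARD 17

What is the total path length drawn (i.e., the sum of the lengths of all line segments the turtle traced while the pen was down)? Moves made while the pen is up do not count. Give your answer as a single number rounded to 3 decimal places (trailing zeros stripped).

Answer: 69

Derivation:
Executing turtle program step by step:
Start: pos=(0,0), heading=0, pen down
FD 1: (0,0) -> (1,0) [heading=0, draw]
BK 14: (1,0) -> (-13,0) [heading=0, draw]
FD 17: (-13,0) -> (4,0) [heading=0, draw]
PD: pen down
FD 6: (4,0) -> (10,0) [heading=0, draw]
RT 45: heading 0 -> 315
LT 90: heading 315 -> 45
FD 11: (10,0) -> (17.778,7.778) [heading=45, draw]
LT 45: heading 45 -> 90
LT 180: heading 90 -> 270
FD 3: (17.778,7.778) -> (17.778,4.778) [heading=270, draw]
LT 90: heading 270 -> 0
FD 17: (17.778,4.778) -> (34.778,4.778) [heading=0, draw]
Final: pos=(34.778,4.778), heading=0, 7 segment(s) drawn

Segment lengths:
  seg 1: (0,0) -> (1,0), length = 1
  seg 2: (1,0) -> (-13,0), length = 14
  seg 3: (-13,0) -> (4,0), length = 17
  seg 4: (4,0) -> (10,0), length = 6
  seg 5: (10,0) -> (17.778,7.778), length = 11
  seg 6: (17.778,7.778) -> (17.778,4.778), length = 3
  seg 7: (17.778,4.778) -> (34.778,4.778), length = 17
Total = 69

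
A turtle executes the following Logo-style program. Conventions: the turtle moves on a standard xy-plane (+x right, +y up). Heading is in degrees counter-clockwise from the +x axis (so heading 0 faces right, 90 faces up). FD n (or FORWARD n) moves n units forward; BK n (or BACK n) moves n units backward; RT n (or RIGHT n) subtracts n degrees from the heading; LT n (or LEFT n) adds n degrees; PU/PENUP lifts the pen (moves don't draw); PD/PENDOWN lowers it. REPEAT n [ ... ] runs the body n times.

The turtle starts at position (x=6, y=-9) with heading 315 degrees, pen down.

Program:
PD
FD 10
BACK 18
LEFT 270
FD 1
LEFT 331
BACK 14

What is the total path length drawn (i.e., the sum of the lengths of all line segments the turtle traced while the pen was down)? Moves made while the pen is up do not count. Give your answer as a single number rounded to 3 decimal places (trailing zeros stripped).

Answer: 43

Derivation:
Executing turtle program step by step:
Start: pos=(6,-9), heading=315, pen down
PD: pen down
FD 10: (6,-9) -> (13.071,-16.071) [heading=315, draw]
BK 18: (13.071,-16.071) -> (0.343,-3.343) [heading=315, draw]
LT 270: heading 315 -> 225
FD 1: (0.343,-3.343) -> (-0.364,-4.05) [heading=225, draw]
LT 331: heading 225 -> 196
BK 14: (-0.364,-4.05) -> (13.094,-0.191) [heading=196, draw]
Final: pos=(13.094,-0.191), heading=196, 4 segment(s) drawn

Segment lengths:
  seg 1: (6,-9) -> (13.071,-16.071), length = 10
  seg 2: (13.071,-16.071) -> (0.343,-3.343), length = 18
  seg 3: (0.343,-3.343) -> (-0.364,-4.05), length = 1
  seg 4: (-0.364,-4.05) -> (13.094,-0.191), length = 14
Total = 43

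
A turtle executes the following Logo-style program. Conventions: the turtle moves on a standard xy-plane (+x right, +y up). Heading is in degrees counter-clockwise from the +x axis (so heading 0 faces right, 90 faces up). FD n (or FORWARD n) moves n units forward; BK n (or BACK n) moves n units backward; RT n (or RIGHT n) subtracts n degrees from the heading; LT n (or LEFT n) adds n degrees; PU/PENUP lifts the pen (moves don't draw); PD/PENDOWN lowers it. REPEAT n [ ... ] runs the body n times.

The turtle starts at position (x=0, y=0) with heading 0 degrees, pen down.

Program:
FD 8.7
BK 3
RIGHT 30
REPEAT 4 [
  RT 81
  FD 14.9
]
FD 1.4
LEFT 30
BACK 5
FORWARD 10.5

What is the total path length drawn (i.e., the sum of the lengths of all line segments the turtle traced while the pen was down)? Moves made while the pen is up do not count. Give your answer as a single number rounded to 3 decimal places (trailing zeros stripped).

Executing turtle program step by step:
Start: pos=(0,0), heading=0, pen down
FD 8.7: (0,0) -> (8.7,0) [heading=0, draw]
BK 3: (8.7,0) -> (5.7,0) [heading=0, draw]
RT 30: heading 0 -> 330
REPEAT 4 [
  -- iteration 1/4 --
  RT 81: heading 330 -> 249
  FD 14.9: (5.7,0) -> (0.36,-13.91) [heading=249, draw]
  -- iteration 2/4 --
  RT 81: heading 249 -> 168
  FD 14.9: (0.36,-13.91) -> (-14.214,-10.812) [heading=168, draw]
  -- iteration 3/4 --
  RT 81: heading 168 -> 87
  FD 14.9: (-14.214,-10.812) -> (-13.434,4.067) [heading=87, draw]
  -- iteration 4/4 --
  RT 81: heading 87 -> 6
  FD 14.9: (-13.434,4.067) -> (1.384,5.625) [heading=6, draw]
]
FD 1.4: (1.384,5.625) -> (2.776,5.771) [heading=6, draw]
LT 30: heading 6 -> 36
BK 5: (2.776,5.771) -> (-1.269,2.832) [heading=36, draw]
FD 10.5: (-1.269,2.832) -> (7.226,9.004) [heading=36, draw]
Final: pos=(7.226,9.004), heading=36, 9 segment(s) drawn

Segment lengths:
  seg 1: (0,0) -> (8.7,0), length = 8.7
  seg 2: (8.7,0) -> (5.7,0), length = 3
  seg 3: (5.7,0) -> (0.36,-13.91), length = 14.9
  seg 4: (0.36,-13.91) -> (-14.214,-10.812), length = 14.9
  seg 5: (-14.214,-10.812) -> (-13.434,4.067), length = 14.9
  seg 6: (-13.434,4.067) -> (1.384,5.625), length = 14.9
  seg 7: (1.384,5.625) -> (2.776,5.771), length = 1.4
  seg 8: (2.776,5.771) -> (-1.269,2.832), length = 5
  seg 9: (-1.269,2.832) -> (7.226,9.004), length = 10.5
Total = 88.2

Answer: 88.2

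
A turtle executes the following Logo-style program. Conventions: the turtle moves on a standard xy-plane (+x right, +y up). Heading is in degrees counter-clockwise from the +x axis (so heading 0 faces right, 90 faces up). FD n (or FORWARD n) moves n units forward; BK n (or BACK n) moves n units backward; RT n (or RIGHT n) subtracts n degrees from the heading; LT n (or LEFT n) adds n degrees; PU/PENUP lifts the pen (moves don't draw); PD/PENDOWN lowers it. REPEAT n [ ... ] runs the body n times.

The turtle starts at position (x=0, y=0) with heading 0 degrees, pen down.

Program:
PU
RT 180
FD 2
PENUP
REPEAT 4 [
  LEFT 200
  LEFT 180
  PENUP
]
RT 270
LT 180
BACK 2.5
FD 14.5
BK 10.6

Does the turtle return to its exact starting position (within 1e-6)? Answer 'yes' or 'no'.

Executing turtle program step by step:
Start: pos=(0,0), heading=0, pen down
PU: pen up
RT 180: heading 0 -> 180
FD 2: (0,0) -> (-2,0) [heading=180, move]
PU: pen up
REPEAT 4 [
  -- iteration 1/4 --
  LT 200: heading 180 -> 20
  LT 180: heading 20 -> 200
  PU: pen up
  -- iteration 2/4 --
  LT 200: heading 200 -> 40
  LT 180: heading 40 -> 220
  PU: pen up
  -- iteration 3/4 --
  LT 200: heading 220 -> 60
  LT 180: heading 60 -> 240
  PU: pen up
  -- iteration 4/4 --
  LT 200: heading 240 -> 80
  LT 180: heading 80 -> 260
  PU: pen up
]
RT 270: heading 260 -> 350
LT 180: heading 350 -> 170
BK 2.5: (-2,0) -> (0.462,-0.434) [heading=170, move]
FD 14.5: (0.462,-0.434) -> (-13.818,2.084) [heading=170, move]
BK 10.6: (-13.818,2.084) -> (-3.379,0.243) [heading=170, move]
Final: pos=(-3.379,0.243), heading=170, 0 segment(s) drawn

Start position: (0, 0)
Final position: (-3.379, 0.243)
Distance = 3.387; >= 1e-6 -> NOT closed

Answer: no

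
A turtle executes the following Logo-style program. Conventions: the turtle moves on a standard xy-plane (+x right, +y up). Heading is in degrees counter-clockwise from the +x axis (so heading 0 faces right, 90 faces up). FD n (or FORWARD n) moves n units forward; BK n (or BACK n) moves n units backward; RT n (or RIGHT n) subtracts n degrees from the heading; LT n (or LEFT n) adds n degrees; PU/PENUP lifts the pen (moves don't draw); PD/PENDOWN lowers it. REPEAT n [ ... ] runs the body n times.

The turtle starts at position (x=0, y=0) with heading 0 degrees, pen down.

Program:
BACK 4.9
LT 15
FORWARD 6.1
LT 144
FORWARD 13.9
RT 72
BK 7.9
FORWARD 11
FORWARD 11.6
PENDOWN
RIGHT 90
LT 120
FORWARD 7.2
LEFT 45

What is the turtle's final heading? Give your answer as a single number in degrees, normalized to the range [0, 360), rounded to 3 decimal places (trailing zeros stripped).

Executing turtle program step by step:
Start: pos=(0,0), heading=0, pen down
BK 4.9: (0,0) -> (-4.9,0) [heading=0, draw]
LT 15: heading 0 -> 15
FD 6.1: (-4.9,0) -> (0.992,1.579) [heading=15, draw]
LT 144: heading 15 -> 159
FD 13.9: (0.992,1.579) -> (-11.985,6.56) [heading=159, draw]
RT 72: heading 159 -> 87
BK 7.9: (-11.985,6.56) -> (-12.398,-1.329) [heading=87, draw]
FD 11: (-12.398,-1.329) -> (-11.822,9.656) [heading=87, draw]
FD 11.6: (-11.822,9.656) -> (-11.215,21.24) [heading=87, draw]
PD: pen down
RT 90: heading 87 -> 357
LT 120: heading 357 -> 117
FD 7.2: (-11.215,21.24) -> (-14.484,27.655) [heading=117, draw]
LT 45: heading 117 -> 162
Final: pos=(-14.484,27.655), heading=162, 7 segment(s) drawn

Answer: 162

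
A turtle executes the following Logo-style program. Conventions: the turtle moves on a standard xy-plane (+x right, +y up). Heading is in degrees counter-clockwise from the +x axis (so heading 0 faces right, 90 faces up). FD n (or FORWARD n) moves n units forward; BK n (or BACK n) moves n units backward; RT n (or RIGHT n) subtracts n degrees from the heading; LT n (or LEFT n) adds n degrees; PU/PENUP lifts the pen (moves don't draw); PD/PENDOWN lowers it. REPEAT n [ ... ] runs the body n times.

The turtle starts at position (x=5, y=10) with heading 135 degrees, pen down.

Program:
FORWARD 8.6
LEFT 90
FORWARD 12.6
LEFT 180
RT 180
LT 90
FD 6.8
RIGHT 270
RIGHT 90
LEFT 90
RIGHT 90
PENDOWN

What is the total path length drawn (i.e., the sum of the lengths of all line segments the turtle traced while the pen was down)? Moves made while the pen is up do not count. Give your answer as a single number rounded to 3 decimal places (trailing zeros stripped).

Executing turtle program step by step:
Start: pos=(5,10), heading=135, pen down
FD 8.6: (5,10) -> (-1.081,16.081) [heading=135, draw]
LT 90: heading 135 -> 225
FD 12.6: (-1.081,16.081) -> (-9.991,7.172) [heading=225, draw]
LT 180: heading 225 -> 45
RT 180: heading 45 -> 225
LT 90: heading 225 -> 315
FD 6.8: (-9.991,7.172) -> (-5.182,2.363) [heading=315, draw]
RT 270: heading 315 -> 45
RT 90: heading 45 -> 315
LT 90: heading 315 -> 45
RT 90: heading 45 -> 315
PD: pen down
Final: pos=(-5.182,2.363), heading=315, 3 segment(s) drawn

Segment lengths:
  seg 1: (5,10) -> (-1.081,16.081), length = 8.6
  seg 2: (-1.081,16.081) -> (-9.991,7.172), length = 12.6
  seg 3: (-9.991,7.172) -> (-5.182,2.363), length = 6.8
Total = 28

Answer: 28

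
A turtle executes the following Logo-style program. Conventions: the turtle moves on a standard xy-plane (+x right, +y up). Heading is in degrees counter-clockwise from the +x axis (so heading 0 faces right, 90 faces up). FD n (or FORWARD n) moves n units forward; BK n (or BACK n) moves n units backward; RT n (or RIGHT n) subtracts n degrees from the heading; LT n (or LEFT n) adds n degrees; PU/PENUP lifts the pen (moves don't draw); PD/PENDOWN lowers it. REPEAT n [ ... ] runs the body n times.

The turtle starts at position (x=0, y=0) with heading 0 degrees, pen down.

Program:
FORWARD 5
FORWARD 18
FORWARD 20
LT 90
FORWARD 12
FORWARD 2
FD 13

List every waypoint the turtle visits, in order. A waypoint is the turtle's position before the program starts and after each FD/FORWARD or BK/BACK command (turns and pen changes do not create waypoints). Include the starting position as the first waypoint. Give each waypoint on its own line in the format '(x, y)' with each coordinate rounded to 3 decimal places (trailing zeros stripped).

Executing turtle program step by step:
Start: pos=(0,0), heading=0, pen down
FD 5: (0,0) -> (5,0) [heading=0, draw]
FD 18: (5,0) -> (23,0) [heading=0, draw]
FD 20: (23,0) -> (43,0) [heading=0, draw]
LT 90: heading 0 -> 90
FD 12: (43,0) -> (43,12) [heading=90, draw]
FD 2: (43,12) -> (43,14) [heading=90, draw]
FD 13: (43,14) -> (43,27) [heading=90, draw]
Final: pos=(43,27), heading=90, 6 segment(s) drawn
Waypoints (7 total):
(0, 0)
(5, 0)
(23, 0)
(43, 0)
(43, 12)
(43, 14)
(43, 27)

Answer: (0, 0)
(5, 0)
(23, 0)
(43, 0)
(43, 12)
(43, 14)
(43, 27)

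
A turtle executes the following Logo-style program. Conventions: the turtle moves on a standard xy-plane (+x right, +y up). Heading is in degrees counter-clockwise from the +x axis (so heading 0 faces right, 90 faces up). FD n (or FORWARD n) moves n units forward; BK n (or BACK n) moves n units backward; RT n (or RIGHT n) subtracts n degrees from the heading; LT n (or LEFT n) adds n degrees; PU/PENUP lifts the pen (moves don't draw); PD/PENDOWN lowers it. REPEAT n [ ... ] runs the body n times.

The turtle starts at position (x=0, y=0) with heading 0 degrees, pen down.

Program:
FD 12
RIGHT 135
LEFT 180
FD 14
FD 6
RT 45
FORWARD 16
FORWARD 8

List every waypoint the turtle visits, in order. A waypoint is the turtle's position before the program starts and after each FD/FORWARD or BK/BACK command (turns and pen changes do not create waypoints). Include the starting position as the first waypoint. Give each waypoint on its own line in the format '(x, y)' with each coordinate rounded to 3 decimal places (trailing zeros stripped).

Answer: (0, 0)
(12, 0)
(21.899, 9.899)
(26.142, 14.142)
(42.142, 14.142)
(50.142, 14.142)

Derivation:
Executing turtle program step by step:
Start: pos=(0,0), heading=0, pen down
FD 12: (0,0) -> (12,0) [heading=0, draw]
RT 135: heading 0 -> 225
LT 180: heading 225 -> 45
FD 14: (12,0) -> (21.899,9.899) [heading=45, draw]
FD 6: (21.899,9.899) -> (26.142,14.142) [heading=45, draw]
RT 45: heading 45 -> 0
FD 16: (26.142,14.142) -> (42.142,14.142) [heading=0, draw]
FD 8: (42.142,14.142) -> (50.142,14.142) [heading=0, draw]
Final: pos=(50.142,14.142), heading=0, 5 segment(s) drawn
Waypoints (6 total):
(0, 0)
(12, 0)
(21.899, 9.899)
(26.142, 14.142)
(42.142, 14.142)
(50.142, 14.142)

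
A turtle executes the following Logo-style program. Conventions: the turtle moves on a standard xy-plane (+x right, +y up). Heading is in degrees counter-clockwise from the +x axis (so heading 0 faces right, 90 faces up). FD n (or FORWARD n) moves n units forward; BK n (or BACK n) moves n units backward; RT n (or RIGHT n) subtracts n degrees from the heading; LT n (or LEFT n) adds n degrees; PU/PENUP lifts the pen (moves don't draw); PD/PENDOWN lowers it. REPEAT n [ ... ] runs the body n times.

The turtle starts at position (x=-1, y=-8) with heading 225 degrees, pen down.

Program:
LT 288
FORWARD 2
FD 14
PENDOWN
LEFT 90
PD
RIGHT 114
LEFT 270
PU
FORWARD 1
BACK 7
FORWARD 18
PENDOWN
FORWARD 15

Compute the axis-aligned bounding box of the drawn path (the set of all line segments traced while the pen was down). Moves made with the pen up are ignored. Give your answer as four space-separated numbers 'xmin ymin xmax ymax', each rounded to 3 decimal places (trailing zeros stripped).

Executing turtle program step by step:
Start: pos=(-1,-8), heading=225, pen down
LT 288: heading 225 -> 153
FD 2: (-1,-8) -> (-2.782,-7.092) [heading=153, draw]
FD 14: (-2.782,-7.092) -> (-15.256,-0.736) [heading=153, draw]
PD: pen down
LT 90: heading 153 -> 243
PD: pen down
RT 114: heading 243 -> 129
LT 270: heading 129 -> 39
PU: pen up
FD 1: (-15.256,-0.736) -> (-14.479,-0.107) [heading=39, move]
BK 7: (-14.479,-0.107) -> (-19.919,-4.512) [heading=39, move]
FD 18: (-19.919,-4.512) -> (-5.93,6.816) [heading=39, move]
PD: pen down
FD 15: (-5.93,6.816) -> (5.727,16.255) [heading=39, draw]
Final: pos=(5.727,16.255), heading=39, 3 segment(s) drawn

Segment endpoints: x in {-15.256, -5.93, -2.782, -1, 5.727}, y in {-8, -7.092, -0.736, 6.816, 16.255}
xmin=-15.256, ymin=-8, xmax=5.727, ymax=16.255

Answer: -15.256 -8 5.727 16.255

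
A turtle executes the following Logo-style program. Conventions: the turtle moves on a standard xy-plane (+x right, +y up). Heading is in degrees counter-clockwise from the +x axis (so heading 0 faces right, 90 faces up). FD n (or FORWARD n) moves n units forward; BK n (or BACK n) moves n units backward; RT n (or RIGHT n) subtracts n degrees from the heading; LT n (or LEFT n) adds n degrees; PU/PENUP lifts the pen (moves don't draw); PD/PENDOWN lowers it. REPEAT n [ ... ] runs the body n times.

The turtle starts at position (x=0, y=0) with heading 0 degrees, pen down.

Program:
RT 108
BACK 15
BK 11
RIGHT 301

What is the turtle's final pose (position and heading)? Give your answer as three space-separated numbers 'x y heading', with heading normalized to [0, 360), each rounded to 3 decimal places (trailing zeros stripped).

Answer: 8.034 24.727 311

Derivation:
Executing turtle program step by step:
Start: pos=(0,0), heading=0, pen down
RT 108: heading 0 -> 252
BK 15: (0,0) -> (4.635,14.266) [heading=252, draw]
BK 11: (4.635,14.266) -> (8.034,24.727) [heading=252, draw]
RT 301: heading 252 -> 311
Final: pos=(8.034,24.727), heading=311, 2 segment(s) drawn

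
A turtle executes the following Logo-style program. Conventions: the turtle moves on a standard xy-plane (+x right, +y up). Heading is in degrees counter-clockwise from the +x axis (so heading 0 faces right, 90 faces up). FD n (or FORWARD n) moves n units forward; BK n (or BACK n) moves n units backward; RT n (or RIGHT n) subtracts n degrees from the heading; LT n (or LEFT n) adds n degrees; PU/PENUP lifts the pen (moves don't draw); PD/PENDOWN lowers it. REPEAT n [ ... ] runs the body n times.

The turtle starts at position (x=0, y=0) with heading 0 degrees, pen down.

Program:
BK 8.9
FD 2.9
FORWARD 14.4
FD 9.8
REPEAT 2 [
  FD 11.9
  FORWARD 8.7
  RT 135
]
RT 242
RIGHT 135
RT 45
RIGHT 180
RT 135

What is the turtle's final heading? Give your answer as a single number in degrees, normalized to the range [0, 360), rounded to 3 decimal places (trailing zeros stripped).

Executing turtle program step by step:
Start: pos=(0,0), heading=0, pen down
BK 8.9: (0,0) -> (-8.9,0) [heading=0, draw]
FD 2.9: (-8.9,0) -> (-6,0) [heading=0, draw]
FD 14.4: (-6,0) -> (8.4,0) [heading=0, draw]
FD 9.8: (8.4,0) -> (18.2,0) [heading=0, draw]
REPEAT 2 [
  -- iteration 1/2 --
  FD 11.9: (18.2,0) -> (30.1,0) [heading=0, draw]
  FD 8.7: (30.1,0) -> (38.8,0) [heading=0, draw]
  RT 135: heading 0 -> 225
  -- iteration 2/2 --
  FD 11.9: (38.8,0) -> (30.385,-8.415) [heading=225, draw]
  FD 8.7: (30.385,-8.415) -> (24.234,-14.566) [heading=225, draw]
  RT 135: heading 225 -> 90
]
RT 242: heading 90 -> 208
RT 135: heading 208 -> 73
RT 45: heading 73 -> 28
RT 180: heading 28 -> 208
RT 135: heading 208 -> 73
Final: pos=(24.234,-14.566), heading=73, 8 segment(s) drawn

Answer: 73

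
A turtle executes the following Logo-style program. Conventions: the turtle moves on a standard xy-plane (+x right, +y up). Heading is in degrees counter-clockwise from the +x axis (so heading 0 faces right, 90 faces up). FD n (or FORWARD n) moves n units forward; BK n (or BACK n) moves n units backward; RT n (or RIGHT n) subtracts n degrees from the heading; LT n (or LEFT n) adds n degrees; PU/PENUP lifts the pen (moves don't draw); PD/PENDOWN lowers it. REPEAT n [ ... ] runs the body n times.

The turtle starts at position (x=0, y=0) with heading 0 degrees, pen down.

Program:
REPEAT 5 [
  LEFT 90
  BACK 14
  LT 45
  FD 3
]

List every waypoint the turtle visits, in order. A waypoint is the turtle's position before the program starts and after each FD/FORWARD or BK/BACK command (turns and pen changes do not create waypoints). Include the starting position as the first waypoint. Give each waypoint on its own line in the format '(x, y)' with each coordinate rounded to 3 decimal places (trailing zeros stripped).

Executing turtle program step by step:
Start: pos=(0,0), heading=0, pen down
REPEAT 5 [
  -- iteration 1/5 --
  LT 90: heading 0 -> 90
  BK 14: (0,0) -> (0,-14) [heading=90, draw]
  LT 45: heading 90 -> 135
  FD 3: (0,-14) -> (-2.121,-11.879) [heading=135, draw]
  -- iteration 2/5 --
  LT 90: heading 135 -> 225
  BK 14: (-2.121,-11.879) -> (7.778,-1.979) [heading=225, draw]
  LT 45: heading 225 -> 270
  FD 3: (7.778,-1.979) -> (7.778,-4.979) [heading=270, draw]
  -- iteration 3/5 --
  LT 90: heading 270 -> 0
  BK 14: (7.778,-4.979) -> (-6.222,-4.979) [heading=0, draw]
  LT 45: heading 0 -> 45
  FD 3: (-6.222,-4.979) -> (-4.101,-2.858) [heading=45, draw]
  -- iteration 4/5 --
  LT 90: heading 45 -> 135
  BK 14: (-4.101,-2.858) -> (5.799,-12.757) [heading=135, draw]
  LT 45: heading 135 -> 180
  FD 3: (5.799,-12.757) -> (2.799,-12.757) [heading=180, draw]
  -- iteration 5/5 --
  LT 90: heading 180 -> 270
  BK 14: (2.799,-12.757) -> (2.799,1.243) [heading=270, draw]
  LT 45: heading 270 -> 315
  FD 3: (2.799,1.243) -> (4.92,-0.879) [heading=315, draw]
]
Final: pos=(4.92,-0.879), heading=315, 10 segment(s) drawn
Waypoints (11 total):
(0, 0)
(0, -14)
(-2.121, -11.879)
(7.778, -1.979)
(7.778, -4.979)
(-6.222, -4.979)
(-4.101, -2.858)
(5.799, -12.757)
(2.799, -12.757)
(2.799, 1.243)
(4.92, -0.879)

Answer: (0, 0)
(0, -14)
(-2.121, -11.879)
(7.778, -1.979)
(7.778, -4.979)
(-6.222, -4.979)
(-4.101, -2.858)
(5.799, -12.757)
(2.799, -12.757)
(2.799, 1.243)
(4.92, -0.879)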